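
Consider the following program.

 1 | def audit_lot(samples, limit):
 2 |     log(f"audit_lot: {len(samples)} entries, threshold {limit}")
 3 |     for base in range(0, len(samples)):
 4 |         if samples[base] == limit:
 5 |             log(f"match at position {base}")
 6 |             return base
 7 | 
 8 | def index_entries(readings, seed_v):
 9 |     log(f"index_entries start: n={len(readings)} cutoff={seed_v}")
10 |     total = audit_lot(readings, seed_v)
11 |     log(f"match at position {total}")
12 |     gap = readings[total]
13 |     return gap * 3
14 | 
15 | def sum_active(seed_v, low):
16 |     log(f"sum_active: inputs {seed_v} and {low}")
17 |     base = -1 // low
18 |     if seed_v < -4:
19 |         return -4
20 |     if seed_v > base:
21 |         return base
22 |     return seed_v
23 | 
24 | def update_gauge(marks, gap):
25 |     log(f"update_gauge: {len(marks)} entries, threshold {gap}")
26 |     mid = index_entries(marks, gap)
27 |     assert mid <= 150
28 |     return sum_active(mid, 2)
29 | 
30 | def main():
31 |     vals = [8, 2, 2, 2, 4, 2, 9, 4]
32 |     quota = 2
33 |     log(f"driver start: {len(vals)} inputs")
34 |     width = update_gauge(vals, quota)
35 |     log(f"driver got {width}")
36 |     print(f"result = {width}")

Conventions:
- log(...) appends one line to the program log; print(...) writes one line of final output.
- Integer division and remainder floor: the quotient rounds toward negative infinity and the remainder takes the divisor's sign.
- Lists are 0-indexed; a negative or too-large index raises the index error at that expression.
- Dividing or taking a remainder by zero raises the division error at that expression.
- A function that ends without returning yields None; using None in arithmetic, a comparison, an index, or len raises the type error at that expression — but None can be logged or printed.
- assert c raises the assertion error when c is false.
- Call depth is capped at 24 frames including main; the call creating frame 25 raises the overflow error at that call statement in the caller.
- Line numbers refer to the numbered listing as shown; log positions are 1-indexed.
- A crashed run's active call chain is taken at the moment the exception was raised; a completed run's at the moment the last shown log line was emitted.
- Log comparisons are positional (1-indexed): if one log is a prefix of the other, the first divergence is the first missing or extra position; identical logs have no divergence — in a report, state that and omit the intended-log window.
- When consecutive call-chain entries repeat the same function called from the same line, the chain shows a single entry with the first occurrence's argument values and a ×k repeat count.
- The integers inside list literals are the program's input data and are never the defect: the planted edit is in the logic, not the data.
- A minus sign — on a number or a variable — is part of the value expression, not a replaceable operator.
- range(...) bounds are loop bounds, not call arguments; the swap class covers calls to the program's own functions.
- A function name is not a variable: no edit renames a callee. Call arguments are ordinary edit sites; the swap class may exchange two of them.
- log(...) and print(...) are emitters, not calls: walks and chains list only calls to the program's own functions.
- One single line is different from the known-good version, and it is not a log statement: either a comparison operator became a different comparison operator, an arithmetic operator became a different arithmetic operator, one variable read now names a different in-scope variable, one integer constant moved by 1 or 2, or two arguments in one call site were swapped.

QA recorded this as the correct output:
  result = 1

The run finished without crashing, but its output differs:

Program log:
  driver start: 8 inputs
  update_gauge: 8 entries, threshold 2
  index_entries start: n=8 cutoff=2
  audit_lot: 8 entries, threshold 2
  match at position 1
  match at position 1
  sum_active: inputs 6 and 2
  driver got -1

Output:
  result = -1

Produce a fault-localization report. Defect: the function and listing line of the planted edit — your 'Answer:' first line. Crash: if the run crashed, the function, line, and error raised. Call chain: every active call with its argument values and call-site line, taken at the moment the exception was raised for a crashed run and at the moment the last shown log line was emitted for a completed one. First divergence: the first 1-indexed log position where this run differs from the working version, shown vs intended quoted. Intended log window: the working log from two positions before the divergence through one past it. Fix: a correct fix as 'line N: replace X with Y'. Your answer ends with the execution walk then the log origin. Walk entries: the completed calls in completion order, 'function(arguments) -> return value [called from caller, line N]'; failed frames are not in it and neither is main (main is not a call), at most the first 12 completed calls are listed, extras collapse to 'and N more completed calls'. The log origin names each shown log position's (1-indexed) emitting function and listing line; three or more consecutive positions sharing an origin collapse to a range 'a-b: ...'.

Answer: the defect is in sum_active at line 17.
Key observation: Log line 8 is where behavior first shows: 'driver got -1' appears instead of 'driver got 1'.
Call chain: main.
First divergence: at position 8 the run shows 'driver got -1' where the working version logs 'driver got 1'.
Intended log window:
  6: match at position 1
  7: sum_active: inputs 6 and 2
  8: driver got 1
Execution walk:
  audit_lot([8, 2, 2, 2, 4, 2, 9, 4], 2) -> 1  [called from index_entries, line 10]
  index_entries([8, 2, 2, 2, 4, 2, 9, 4], 2) -> 6  [called from update_gauge, line 26]
  sum_active(6, 2) -> -1  [called from update_gauge, line 28]
  update_gauge([8, 2, 2, 2, 4, 2, 9, 4], 2) -> -1  [called from main, line 34]
Log line origins:
  1: from main, line 33
  2: from update_gauge, line 25
  3: from index_entries, line 9
  4: from audit_lot, line 2
  5: from audit_lot, line 5
  6: from index_entries, line 11
  7: from sum_active, line 16
  8: from main, line 35
A correct fix: line 17: replace `//` with `+`.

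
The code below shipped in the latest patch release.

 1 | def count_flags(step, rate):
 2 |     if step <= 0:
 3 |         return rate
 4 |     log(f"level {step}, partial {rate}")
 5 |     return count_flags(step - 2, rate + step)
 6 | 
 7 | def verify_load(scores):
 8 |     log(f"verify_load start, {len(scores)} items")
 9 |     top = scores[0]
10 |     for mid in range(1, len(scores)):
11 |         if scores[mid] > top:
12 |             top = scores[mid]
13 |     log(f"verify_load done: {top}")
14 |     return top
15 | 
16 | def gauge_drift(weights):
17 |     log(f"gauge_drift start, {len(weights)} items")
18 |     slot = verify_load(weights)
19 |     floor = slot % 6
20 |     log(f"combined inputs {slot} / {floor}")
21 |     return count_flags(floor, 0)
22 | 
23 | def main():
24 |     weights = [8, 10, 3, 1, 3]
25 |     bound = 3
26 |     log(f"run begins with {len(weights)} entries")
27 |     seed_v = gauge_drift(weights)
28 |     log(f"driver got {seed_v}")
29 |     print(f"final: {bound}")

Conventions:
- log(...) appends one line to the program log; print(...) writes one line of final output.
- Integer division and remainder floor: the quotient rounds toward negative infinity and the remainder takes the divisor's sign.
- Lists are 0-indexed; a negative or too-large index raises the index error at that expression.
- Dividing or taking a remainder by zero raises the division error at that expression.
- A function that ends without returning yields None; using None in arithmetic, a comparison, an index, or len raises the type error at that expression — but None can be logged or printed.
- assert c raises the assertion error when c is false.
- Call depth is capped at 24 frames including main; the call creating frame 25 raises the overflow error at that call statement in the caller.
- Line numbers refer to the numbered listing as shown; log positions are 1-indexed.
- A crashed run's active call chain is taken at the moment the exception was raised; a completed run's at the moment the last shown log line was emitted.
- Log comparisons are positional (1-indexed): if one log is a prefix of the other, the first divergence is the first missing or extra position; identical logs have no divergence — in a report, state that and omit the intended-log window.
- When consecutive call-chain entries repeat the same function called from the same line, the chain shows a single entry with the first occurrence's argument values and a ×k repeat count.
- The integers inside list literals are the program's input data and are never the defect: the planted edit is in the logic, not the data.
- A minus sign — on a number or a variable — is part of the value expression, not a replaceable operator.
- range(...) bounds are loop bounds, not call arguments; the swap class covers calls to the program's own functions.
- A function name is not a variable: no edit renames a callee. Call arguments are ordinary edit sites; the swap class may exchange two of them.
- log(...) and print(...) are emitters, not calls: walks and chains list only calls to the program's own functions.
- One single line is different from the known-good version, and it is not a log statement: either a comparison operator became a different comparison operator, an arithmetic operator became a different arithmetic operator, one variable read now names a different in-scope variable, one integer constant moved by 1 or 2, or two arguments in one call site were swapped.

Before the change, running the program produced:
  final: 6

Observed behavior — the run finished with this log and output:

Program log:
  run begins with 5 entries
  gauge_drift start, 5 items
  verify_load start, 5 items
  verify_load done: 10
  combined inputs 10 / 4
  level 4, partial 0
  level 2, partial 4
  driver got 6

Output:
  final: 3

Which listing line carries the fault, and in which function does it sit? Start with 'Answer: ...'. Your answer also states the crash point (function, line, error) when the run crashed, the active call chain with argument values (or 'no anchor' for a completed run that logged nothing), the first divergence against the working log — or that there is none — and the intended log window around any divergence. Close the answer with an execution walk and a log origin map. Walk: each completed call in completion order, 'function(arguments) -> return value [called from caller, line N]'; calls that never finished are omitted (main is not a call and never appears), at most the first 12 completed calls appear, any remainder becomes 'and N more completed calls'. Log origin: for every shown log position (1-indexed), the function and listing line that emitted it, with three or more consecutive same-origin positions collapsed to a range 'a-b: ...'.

Answer: the defect is in main at line 29.
Key observation: No log line changed; the fault shows up purely in the output.
Call chain: main.
First divergence: none (the log streams are identical).
Execution walk:
  verify_load([8, 10, 3, 1, 3]) -> 10  [called from gauge_drift, line 18]
  count_flags(0, 6) -> 6  [called from count_flags, line 5]
  count_flags(2, 4) -> 6  [called from count_flags, line 5]
  count_flags(4, 0) -> 6  [called from gauge_drift, line 21]
  gauge_drift([8, 10, 3, 1, 3]) -> 6  [called from main, line 27]
Log origin:
  1: logged in main at line 26
  2: logged in gauge_drift at line 17
  3: logged in verify_load at line 8
  4: logged in verify_load at line 13
  5: logged in gauge_drift at line 20
  6: logged in count_flags at line 4
  7: logged in count_flags at line 4
  8: logged in main at line 28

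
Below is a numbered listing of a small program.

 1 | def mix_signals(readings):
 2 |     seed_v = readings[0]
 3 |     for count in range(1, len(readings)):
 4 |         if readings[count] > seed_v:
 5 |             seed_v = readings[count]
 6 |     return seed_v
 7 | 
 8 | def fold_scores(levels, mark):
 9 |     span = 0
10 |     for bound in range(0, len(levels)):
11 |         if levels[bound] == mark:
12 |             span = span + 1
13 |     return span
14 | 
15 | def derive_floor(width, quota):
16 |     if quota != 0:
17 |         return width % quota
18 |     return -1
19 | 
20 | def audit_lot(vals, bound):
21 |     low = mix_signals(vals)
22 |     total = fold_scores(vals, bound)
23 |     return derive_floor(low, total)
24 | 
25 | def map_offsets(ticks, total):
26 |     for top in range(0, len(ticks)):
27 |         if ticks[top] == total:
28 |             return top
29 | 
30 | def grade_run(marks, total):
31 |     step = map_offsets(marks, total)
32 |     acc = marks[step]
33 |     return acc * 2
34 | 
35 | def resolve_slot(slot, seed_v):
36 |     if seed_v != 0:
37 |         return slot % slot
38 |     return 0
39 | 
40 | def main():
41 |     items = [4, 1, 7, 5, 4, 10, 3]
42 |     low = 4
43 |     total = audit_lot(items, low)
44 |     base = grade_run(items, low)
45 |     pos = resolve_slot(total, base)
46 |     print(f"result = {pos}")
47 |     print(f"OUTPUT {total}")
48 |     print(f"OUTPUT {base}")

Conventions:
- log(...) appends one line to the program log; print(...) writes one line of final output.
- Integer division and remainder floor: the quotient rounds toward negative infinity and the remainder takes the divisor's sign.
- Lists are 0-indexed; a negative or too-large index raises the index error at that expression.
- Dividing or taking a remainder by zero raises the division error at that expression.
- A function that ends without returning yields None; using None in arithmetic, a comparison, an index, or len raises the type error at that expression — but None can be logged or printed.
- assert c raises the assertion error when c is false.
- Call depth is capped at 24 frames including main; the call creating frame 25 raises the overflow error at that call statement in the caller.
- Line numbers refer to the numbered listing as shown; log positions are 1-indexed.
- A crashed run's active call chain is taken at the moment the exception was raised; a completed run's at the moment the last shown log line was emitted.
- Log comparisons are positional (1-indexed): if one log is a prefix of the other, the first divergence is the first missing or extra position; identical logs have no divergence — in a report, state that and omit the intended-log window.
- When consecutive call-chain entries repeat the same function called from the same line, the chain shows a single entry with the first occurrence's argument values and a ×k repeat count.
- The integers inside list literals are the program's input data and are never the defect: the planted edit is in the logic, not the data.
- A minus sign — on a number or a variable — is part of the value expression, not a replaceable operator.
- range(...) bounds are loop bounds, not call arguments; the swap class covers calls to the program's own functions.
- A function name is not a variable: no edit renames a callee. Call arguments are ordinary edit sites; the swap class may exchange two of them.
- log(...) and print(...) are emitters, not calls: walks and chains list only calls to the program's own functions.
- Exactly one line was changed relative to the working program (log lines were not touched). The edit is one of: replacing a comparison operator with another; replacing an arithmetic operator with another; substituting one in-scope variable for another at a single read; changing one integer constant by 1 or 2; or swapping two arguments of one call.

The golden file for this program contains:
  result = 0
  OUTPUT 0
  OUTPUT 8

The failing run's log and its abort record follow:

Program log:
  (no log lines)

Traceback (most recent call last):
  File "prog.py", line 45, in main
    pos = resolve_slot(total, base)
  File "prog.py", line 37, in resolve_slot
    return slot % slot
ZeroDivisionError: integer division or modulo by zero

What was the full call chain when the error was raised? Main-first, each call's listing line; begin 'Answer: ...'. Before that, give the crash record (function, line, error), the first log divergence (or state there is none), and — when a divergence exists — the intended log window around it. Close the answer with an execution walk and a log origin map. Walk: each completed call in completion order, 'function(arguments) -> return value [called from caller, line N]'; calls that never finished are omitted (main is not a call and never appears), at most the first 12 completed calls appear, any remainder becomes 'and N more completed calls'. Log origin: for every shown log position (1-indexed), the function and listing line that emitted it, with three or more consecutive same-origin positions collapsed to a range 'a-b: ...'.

Answer: main -> resolve_slot (called at line 45).
Key fact: Every log line matches the working run — the failure is the only observable divergence.
Crash: resolve_slot, line 37, ZeroDivisionError.
First divergence: none — the logs agree in full.
Execution walk:
  mix_signals([4, 1, 7, 5, 4, 10, 3]) -> 10  [called from audit_lot, line 21]
  fold_scores([4, 1, 7, 5, 4, 10, 3], 4) -> 2  [called from audit_lot, line 22]
  derive_floor(10, 2) -> 0  [called from audit_lot, line 23]
  audit_lot([4, 1, 7, 5, 4, 10, 3], 4) -> 0  [called from main, line 43]
  map_offsets([4, 1, 7, 5, 4, 10, 3], 4) -> 0  [called from grade_run, line 31]
  grade_run([4, 1, 7, 5, 4, 10, 3], 4) -> 8  [called from main, line 44]
Log origins:
  (no log lines)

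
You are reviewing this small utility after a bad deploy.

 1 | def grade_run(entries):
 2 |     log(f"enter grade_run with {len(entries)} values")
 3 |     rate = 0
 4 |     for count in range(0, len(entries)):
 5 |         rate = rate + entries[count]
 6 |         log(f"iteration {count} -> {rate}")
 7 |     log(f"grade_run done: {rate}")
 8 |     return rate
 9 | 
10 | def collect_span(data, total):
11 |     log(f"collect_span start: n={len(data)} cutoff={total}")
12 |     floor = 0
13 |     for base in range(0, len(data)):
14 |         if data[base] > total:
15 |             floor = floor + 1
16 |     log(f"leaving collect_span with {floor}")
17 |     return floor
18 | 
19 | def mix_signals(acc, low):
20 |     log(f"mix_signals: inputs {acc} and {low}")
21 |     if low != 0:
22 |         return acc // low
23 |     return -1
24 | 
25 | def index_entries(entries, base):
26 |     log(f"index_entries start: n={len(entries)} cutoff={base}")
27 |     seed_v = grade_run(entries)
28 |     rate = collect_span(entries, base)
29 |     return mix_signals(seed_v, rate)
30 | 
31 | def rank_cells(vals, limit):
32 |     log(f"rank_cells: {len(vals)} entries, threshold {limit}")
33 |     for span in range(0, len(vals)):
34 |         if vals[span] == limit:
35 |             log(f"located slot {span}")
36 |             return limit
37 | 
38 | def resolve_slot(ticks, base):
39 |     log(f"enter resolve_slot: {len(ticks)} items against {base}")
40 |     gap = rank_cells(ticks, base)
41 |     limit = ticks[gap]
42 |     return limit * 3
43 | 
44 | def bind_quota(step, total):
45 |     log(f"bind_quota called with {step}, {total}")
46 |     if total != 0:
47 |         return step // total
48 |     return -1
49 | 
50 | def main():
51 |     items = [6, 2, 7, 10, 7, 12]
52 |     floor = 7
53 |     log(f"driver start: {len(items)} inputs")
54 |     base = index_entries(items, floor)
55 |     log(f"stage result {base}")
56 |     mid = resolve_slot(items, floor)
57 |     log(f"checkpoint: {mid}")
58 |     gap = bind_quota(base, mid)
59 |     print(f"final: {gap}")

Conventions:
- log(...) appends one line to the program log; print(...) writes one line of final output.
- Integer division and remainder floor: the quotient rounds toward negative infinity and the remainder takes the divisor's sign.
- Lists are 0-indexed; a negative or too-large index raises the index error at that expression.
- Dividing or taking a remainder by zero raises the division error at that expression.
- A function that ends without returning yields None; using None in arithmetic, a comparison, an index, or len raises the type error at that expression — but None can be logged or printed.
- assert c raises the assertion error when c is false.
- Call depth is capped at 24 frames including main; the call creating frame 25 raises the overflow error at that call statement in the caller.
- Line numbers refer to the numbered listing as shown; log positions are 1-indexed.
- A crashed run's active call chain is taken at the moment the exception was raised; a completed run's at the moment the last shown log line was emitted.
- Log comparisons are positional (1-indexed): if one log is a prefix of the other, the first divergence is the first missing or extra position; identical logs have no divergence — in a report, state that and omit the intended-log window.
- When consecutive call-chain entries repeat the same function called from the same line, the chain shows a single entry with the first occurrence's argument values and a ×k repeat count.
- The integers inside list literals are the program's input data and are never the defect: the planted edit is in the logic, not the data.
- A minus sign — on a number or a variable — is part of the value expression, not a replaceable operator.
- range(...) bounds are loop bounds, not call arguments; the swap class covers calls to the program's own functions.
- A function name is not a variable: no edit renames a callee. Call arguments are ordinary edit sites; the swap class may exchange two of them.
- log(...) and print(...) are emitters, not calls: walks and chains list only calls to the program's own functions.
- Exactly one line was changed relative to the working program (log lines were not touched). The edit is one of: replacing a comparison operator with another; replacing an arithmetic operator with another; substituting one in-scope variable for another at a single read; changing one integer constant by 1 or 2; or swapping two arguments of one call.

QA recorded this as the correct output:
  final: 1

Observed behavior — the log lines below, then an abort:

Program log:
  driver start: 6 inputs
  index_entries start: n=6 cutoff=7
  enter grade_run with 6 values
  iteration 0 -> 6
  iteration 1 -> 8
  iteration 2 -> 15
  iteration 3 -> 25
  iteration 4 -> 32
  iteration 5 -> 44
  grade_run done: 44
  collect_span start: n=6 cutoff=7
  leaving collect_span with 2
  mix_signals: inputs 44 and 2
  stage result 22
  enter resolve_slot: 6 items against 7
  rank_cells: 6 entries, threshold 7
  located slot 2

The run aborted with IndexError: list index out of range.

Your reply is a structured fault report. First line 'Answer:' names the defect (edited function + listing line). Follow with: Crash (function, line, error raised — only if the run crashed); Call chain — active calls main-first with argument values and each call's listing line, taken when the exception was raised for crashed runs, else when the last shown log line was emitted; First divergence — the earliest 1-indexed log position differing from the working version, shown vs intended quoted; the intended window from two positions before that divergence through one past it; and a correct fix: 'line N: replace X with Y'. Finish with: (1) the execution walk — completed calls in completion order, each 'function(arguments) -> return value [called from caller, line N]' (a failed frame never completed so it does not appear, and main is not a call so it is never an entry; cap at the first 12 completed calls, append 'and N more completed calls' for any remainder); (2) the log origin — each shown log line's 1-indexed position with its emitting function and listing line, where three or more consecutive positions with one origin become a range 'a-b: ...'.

Answer: the defect is in rank_cells at line 36.
Key observation: The faulty run's log stops after 17 lines; the working version's next line would be 'checkpoint: 21'.
Crash: resolve_slot, line 41, IndexError.
Call chain: main -> resolve_slot([6, 2, 7, 10, 7, 12], 7) (called at line 56).
First divergence: position 18 — after 17 matching lines the faulty run goes silent; intended next line 'checkpoint: 21'.
Intended log window:
  16: rank_cells: 6 entries, threshold 7
  17: located slot 2
  18: checkpoint: 21
  19: bind_quota called with 22, 21
Execution walk:
  grade_run([6, 2, 7, 10, 7, 12]) -> 44  [called from index_entries, line 27]
  collect_span([6, 2, 7, 10, 7, 12], 7) -> 2  [called from index_entries, line 28]
  mix_signals(44, 2) -> 22  [called from index_entries, line 29]
  index_entries([6, 2, 7, 10, 7, 12], 7) -> 22  [called from main, line 54]
  rank_cells([6, 2, 7, 10, 7, 12], 7) -> 7  [called from resolve_slot, line 40]
Log origin:
  1: emitted by main (line 53)
  2: emitted by index_entries (line 26)
  3: emitted by grade_run (line 2)
  4-9: emitted by grade_run (line 6)
  10: emitted by grade_run (line 7)
  11: emitted by collect_span (line 11)
  12: emitted by collect_span (line 16)
  13: emitted by mix_signals (line 20)
  14: emitted by main (line 55)
  15: emitted by resolve_slot (line 39)
  16: emitted by rank_cells (line 32)
  17: emitted by rank_cells (line 35)
A correct fix: line 36: replace `limit` with `span`.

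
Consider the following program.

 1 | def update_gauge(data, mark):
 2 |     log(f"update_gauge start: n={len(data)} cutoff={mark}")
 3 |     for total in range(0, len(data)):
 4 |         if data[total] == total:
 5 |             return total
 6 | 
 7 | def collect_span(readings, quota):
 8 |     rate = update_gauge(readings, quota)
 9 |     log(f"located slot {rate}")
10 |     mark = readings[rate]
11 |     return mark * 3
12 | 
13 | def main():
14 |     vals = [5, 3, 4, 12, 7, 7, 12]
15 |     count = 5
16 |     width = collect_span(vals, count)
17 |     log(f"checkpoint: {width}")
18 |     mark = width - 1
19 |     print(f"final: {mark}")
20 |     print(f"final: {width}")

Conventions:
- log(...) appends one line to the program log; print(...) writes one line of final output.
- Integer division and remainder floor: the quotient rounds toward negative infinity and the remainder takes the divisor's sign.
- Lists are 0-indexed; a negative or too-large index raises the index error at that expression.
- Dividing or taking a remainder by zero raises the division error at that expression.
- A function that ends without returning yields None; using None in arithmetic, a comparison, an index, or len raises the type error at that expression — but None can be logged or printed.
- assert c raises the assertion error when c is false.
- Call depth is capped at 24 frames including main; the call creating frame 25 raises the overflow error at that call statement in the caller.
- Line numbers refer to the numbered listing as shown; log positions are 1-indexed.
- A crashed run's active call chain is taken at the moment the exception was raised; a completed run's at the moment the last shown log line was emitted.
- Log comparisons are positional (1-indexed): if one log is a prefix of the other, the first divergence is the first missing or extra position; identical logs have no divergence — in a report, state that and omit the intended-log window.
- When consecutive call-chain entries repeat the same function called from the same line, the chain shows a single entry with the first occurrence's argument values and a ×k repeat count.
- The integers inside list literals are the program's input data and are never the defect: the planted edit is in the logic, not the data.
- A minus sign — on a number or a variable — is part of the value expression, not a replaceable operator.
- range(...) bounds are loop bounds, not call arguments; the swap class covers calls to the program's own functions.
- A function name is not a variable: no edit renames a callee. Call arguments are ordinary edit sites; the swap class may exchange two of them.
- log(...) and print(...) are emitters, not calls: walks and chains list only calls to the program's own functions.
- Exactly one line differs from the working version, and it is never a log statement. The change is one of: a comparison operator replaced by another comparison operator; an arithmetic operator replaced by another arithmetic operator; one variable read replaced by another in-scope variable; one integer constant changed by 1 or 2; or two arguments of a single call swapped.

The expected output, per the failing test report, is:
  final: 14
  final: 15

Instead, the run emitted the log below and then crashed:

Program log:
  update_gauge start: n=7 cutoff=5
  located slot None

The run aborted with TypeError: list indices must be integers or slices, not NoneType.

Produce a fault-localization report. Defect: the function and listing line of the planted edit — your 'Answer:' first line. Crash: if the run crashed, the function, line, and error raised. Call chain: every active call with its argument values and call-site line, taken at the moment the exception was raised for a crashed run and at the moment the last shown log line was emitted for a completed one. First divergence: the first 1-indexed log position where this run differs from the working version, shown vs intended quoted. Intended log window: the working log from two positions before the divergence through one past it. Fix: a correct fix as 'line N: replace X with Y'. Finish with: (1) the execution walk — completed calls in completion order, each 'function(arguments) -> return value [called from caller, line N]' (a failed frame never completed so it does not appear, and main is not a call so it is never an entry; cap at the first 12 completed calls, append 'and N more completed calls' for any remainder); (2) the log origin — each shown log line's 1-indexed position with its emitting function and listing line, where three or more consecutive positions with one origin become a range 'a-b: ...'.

Answer: the defect is in update_gauge at line 4.
Key fact: At log position 2 the runs split — shown 'located slot None', but the working version logs 'located slot 0'.
Crash: collect_span, line 10, TypeError.
Call chain: main -> collect_span([5, 3, 4, 12, 7, 7, 12], 5) (called at line 16).
First divergence: position 2; shown 'located slot None' vs intended 'located slot 0'.
Intended log window:
  1: update_gauge start: n=7 cutoff=5
  2: located slot 0
  3: checkpoint: 15
Execution walk:
  update_gauge([5, 3, 4, 12, 7, 7, 12], 5) -> None  [called from collect_span, line 8]
Log origins:
  1: from update_gauge, line 2
  2: from collect_span, line 9
A correct fix: line 4: replace `data[total] == total` with `data[total] == mark`.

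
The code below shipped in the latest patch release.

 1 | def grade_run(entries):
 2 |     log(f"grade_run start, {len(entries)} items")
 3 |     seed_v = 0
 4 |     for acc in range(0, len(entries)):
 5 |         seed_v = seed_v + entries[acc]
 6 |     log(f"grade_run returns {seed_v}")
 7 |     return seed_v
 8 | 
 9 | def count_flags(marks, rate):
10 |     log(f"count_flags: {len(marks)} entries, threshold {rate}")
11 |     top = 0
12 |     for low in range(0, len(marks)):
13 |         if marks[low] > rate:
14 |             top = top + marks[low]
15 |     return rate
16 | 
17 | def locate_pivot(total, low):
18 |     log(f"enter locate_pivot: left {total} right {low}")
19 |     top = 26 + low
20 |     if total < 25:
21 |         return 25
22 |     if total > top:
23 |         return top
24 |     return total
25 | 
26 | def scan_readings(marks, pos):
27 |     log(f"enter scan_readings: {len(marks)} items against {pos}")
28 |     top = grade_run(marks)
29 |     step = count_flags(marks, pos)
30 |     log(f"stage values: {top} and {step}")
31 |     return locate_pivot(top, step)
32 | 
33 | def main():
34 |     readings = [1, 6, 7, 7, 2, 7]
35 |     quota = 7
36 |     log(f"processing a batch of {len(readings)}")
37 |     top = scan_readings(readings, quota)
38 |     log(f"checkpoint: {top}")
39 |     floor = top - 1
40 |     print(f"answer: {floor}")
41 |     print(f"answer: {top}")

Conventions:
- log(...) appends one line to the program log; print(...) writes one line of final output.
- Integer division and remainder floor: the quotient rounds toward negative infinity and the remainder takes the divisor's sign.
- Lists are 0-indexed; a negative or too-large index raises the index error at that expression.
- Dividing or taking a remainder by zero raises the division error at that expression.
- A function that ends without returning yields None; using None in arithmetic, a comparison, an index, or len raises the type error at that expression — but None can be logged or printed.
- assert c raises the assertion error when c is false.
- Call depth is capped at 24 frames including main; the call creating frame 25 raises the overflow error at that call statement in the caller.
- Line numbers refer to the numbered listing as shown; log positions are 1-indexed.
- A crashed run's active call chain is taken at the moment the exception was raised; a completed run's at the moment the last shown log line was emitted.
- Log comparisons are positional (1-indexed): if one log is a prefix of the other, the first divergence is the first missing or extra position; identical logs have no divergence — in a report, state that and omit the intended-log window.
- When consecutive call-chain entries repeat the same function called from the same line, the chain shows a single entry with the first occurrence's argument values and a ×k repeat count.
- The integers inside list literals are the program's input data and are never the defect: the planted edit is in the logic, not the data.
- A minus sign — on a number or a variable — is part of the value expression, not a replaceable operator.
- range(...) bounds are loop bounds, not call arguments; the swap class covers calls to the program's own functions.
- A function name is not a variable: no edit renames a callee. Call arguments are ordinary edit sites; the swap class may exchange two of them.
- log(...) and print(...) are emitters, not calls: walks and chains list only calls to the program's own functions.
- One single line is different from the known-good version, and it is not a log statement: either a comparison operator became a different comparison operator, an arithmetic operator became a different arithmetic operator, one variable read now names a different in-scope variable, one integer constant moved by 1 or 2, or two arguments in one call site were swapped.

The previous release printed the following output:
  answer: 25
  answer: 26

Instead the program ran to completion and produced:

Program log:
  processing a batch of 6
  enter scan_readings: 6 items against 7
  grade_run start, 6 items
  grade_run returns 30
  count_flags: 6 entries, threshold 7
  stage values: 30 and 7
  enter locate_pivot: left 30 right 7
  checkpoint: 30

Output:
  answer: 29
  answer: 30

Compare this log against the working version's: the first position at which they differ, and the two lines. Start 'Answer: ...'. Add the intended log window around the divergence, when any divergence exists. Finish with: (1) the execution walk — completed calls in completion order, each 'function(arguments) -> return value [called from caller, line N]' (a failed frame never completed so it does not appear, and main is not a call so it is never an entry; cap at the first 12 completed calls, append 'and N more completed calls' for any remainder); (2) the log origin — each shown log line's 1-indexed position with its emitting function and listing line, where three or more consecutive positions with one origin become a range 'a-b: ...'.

Answer: position 6 — the shown line 'stage values: 30 and 7' should read 'stage values: 30 and 0'.
Intended log window:
  4: grade_run returns 30
  5: count_flags: 6 entries, threshold 7
  6: stage values: 30 and 0
  7: enter locate_pivot: left 30 right 0
Execution walk:
  grade_run([1, 6, 7, 7, 2, 7]) -> 30  [called from scan_readings, line 28]
  count_flags([1, 6, 7, 7, 2, 7], 7) -> 7  [called from scan_readings, line 29]
  locate_pivot(30, 7) -> 30  [called from scan_readings, line 31]
  scan_readings([1, 6, 7, 7, 2, 7], 7) -> 30  [called from main, line 37]
Log origin:
  1: emitted by main (line 36)
  2: emitted by scan_readings (line 27)
  3: emitted by grade_run (line 2)
  4: emitted by grade_run (line 6)
  5: emitted by count_flags (line 10)
  6: emitted by scan_readings (line 30)
  7: emitted by locate_pivot (line 18)
  8: emitted by main (line 38)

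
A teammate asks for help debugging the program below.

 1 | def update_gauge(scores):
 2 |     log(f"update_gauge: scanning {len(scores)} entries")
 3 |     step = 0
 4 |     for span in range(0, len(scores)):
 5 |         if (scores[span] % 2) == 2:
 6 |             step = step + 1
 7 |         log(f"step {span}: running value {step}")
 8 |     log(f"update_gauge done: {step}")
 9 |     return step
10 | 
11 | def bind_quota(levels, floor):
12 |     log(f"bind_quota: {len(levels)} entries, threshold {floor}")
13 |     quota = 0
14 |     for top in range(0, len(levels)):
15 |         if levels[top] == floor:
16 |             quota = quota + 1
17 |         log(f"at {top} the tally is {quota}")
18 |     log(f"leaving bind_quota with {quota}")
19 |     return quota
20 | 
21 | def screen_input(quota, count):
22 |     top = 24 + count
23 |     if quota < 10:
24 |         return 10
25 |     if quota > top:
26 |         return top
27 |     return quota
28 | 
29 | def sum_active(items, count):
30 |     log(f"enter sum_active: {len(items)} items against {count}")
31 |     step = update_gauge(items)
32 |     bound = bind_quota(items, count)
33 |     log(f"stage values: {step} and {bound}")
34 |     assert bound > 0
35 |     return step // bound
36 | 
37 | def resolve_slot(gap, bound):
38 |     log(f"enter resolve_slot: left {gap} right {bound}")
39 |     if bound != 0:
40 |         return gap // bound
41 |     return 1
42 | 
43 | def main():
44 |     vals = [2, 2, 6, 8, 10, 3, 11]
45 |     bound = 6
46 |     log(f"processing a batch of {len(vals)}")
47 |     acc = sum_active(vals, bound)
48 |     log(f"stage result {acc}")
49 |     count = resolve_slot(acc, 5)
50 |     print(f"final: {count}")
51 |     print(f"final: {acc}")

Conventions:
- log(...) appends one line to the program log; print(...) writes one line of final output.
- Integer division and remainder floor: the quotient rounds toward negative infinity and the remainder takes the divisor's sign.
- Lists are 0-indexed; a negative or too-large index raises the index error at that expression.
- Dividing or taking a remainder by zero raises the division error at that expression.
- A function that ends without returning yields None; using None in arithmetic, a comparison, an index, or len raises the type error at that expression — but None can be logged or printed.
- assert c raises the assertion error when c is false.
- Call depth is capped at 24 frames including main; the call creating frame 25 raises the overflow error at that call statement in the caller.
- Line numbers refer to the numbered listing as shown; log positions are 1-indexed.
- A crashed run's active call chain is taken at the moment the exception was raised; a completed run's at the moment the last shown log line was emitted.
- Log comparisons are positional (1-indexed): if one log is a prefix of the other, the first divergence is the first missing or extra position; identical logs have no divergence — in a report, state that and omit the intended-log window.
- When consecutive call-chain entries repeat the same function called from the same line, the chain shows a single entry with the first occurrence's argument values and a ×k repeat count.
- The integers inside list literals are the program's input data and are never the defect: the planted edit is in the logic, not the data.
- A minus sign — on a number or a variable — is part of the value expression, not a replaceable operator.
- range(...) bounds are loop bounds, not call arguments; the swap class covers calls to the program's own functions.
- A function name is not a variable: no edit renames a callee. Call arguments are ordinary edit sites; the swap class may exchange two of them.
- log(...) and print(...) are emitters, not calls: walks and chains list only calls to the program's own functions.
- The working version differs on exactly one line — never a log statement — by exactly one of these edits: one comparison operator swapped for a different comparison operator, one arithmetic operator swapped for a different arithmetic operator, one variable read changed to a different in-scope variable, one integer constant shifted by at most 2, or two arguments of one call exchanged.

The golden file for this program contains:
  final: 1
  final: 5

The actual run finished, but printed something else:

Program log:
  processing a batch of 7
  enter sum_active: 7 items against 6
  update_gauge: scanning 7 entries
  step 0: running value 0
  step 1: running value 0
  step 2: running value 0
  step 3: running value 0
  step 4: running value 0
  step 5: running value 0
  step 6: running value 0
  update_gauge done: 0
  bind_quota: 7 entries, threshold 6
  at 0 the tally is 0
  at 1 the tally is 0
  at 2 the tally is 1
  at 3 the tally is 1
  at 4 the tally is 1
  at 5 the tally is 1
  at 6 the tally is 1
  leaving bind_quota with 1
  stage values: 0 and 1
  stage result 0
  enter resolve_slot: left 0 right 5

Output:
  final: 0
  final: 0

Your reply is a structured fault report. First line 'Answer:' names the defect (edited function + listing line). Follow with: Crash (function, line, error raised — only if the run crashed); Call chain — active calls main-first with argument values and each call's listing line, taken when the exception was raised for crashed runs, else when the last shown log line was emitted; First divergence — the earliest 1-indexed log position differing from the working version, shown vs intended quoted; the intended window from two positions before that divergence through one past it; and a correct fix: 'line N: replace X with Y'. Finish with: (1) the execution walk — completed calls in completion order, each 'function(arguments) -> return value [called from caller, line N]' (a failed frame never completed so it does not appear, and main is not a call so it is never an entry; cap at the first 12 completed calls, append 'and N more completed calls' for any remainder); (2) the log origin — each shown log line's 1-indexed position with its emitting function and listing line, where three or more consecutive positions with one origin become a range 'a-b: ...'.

Answer: the defect is in update_gauge at line 5.
Key fact: Everything matches until log position 4, which reads 'step 0: running value 0' in place of 'step 0: running value 1'.
Call chain: main -> resolve_slot(0, 5) (called at line 49).
First divergence: position 4 — the shown line 'step 0: running value 0' should read 'step 0: running value 1'.
Intended log window:
  2: enter sum_active: 7 items against 6
  3: update_gauge: scanning 7 entries
  4: step 0: running value 1
  5: step 1: running value 2
Execution walk:
  update_gauge([2, 2, 6, 8, 10, 3, 11]) -> 0  [called from sum_active, line 31]
  bind_quota([2, 2, 6, 8, 10, 3, 11], 6) -> 1  [called from sum_active, line 32]
  sum_active([2, 2, 6, 8, 10, 3, 11], 6) -> 0  [called from main, line 47]
  resolve_slot(0, 5) -> 0  [called from main, line 49]
Log origins:
  1: from main, line 46
  2: from sum_active, line 30
  3: from update_gauge, line 2
  4-10: from update_gauge, line 7
  11: from update_gauge, line 8
  12: from bind_quota, line 12
  13-19: from bind_quota, line 17
  20: from bind_quota, line 18
  21: from sum_active, line 33
  22: from main, line 48
  23: from resolve_slot, line 38
A correct fix: line 5: replace `(scores[span] % 2) == 2` with `(scores[span] % 2) == 0`.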